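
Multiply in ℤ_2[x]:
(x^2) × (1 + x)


Expand and collect like terms; reduce coefficients mod 2:
x^0: 0·1 = 0 ≡ 0 (mod 2)
x^1: 0·1 + 0·1 = 0 ≡ 0 (mod 2)
x^2: 0·1 + 1·1 = 1 ≡ 1 (mod 2)
x^3: 1·1 = 1 ≡ 1 (mod 2)
Result: x^2 + x^3

f · g = x^2 + x^3


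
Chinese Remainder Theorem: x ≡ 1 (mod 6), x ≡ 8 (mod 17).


m₁ = 6, m₂ = 17, gcd = 1, so CRT applies. M = m₁·m₂ = 102
Let M₁ = M/m₁ = 17, M₂ = M/m₂ = 6
Find y₁ ≡ M₁⁻¹ (mod m₁): 17⁻¹ ≡ 5 (mod 6)
Find y₂ ≡ M₂⁻¹ (mod m₂): 6⁻¹ ≡ 3 (mod 17)
x = a₁·M₁·y₁ + a₂·M₂·y₂ = 1·17·5 + 8·6·3 = 229
Reduce mod 102: x ≡ 25
Check: 25 mod 6 = 1 ✓, 25 mod 17 = 8 ✓

x ≡ 25 (mod 102)


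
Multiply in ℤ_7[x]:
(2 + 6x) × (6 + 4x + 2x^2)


Expand and collect like terms; reduce coefficients mod 7:
x^0: 2·6 = 12 ≡ 5 (mod 7)
x^1: 2·4 + 6·6 = 44 ≡ 2 (mod 7)
x^2: 2·2 + 6·4 = 28 ≡ 0 (mod 7)
x^3: 6·2 = 12 ≡ 5 (mod 7)
Result: 5 + 2x + 5x^3

f · g = 5 + 2x + 5x^3


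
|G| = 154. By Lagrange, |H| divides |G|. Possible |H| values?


Lagrange's theorem: |H| divides |G|
|G| = 154
Divisors of 154: 1, 2, 7, 11, 14, 22, 77, 154

Possible subgroup orders: {1, 2, 7, 11, 14, 22, 77, 154}


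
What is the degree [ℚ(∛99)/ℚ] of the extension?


∛99 has minimal polynomial x³ - 99 (irreducible over ℚ since 99 is not a perfect cube)

[ℚ(∛99)/ℚ] = 3


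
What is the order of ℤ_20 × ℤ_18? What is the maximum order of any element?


|ℤ_20 × ℤ_18| = 20 × 18 = 360
Max element order = lcm(20,18) = 180
Cyclic? No (gcd=2)

|ℤ_20×ℤ_18| = 360, max element order = 180


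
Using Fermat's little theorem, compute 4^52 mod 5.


Fermat's little theorem: if p is prime and gcd(a,p)=1, then a^(p-1) ≡ 1 (mod p)
p = 5 is prime, gcd(4,5) = 1
Reduce exponent: 52 mod 4 = 0
So 4^52 ≡ 4^0 (mod 5)
4^0 = 1

4^52 ≡ 1 (mod 5)


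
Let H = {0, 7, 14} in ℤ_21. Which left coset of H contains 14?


14 + H = {14 + h (mod 21) : h ∈ H}
14+0=14, 14+7=0, 14+14=7
14 + H = {0, 7, 14} = 0 + H

14 + H = {0, 7, 14}


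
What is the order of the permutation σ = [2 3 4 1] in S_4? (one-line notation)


Cycle decomposition: (1 2 3 4)
Cycle lengths: 4
Order = lcm(4) = 4

ord(σ) = 4


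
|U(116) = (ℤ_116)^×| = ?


U(n) is the group of units mod n; |U(n)| = φ(n)
|U(116)| = φ(116) = 56

|U(116) = (ℤ_116)^×| = 56


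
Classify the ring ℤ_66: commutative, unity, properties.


ℤ_66 is a commutative ring with unity 1; 66 = 2×33 is composite, so 2·33 ≡ 0 gives zero divisors (not an integral domain)
Commutative: Yes
Integral domain: No
Has unity: Yes

ℤ_66: Commutative=Yes, Unity=Yes


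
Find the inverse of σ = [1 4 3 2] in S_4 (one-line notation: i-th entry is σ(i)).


To find σ⁻¹, swap domain and range:
σ(1) = 1 → σ⁻¹(1) = 1
σ(2) = 4 → σ⁻¹(4) = 2
σ(3) = 3 → σ⁻¹(3) = 3
σ(4) = 2 → σ⁻¹(2) = 4

σ⁻¹ = [1 4 3 2]


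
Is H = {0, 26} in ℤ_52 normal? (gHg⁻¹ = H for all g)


H = {0, 26} in ℤ_52
ℤ_52 is abelian; every subgroup of an abelian group is normal

Yes, normal subgroup


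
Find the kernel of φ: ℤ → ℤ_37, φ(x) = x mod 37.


Kernel = preimage of identity
ker(φ) = {x ∈ ℤ : x ≡ 0 (mod 37)} = 37ℤ = {0, ±37, ±74, ...}

ker(φ) = 37ℤ


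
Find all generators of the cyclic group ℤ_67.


g generates ℤ_n iff gcd(g,n) = 1
Prime factors of 67: 67
Generators are g ∈ {1,...,66} not divisible by any of these primes.
Generators: {1, 2, 3, 4, 5, 6, 7, 8, 9, 10, 11, 12, 13, 14, 15, 16, 17, 18, 19, 20, 21, 22, 23, 24, 25, 26, 27, 28, 29, 30, 31, 32, 33, 34, 35, 36, 37, 38, 39, 40, 41, 42, 43, 44, 45, 46, 47, 48, 49, 50, 51, 52, 53, 54, 55, 56, 57, 58, 59, 60, 61, 62, 63, 64, 65, 66}
Number of generators = φ(67) = 66

Generators of ℤ_67 = {1, 2, 3, 4, 5, 6, 7, 8, 9, 10, 11, 12, 13, 14, 15, 16, 17, 18, 19, 20, 21, 22, 23, 24, 25, 26, 27, 28, 29, 30, 31, 32, 33, 34, 35, 36, 37, 38, 39, 40, 41, 42, 43, 44, 45, 46, 47, 48, 49, 50, 51, 52, 53, 54, 55, 56, 57, 58, 59, 60, 61, 62, 63, 64, 65, 66}


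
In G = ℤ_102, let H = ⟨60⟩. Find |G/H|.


|⟨60⟩| = n / gcd(60, 102) = 102 / 6 = 17
H is normal (ℤ_102 is abelian).
|G/H| = |G| / |H| = 102 / 17 = 6

|G/H| = 6


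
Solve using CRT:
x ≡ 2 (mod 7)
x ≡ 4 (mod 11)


m₁ = 7, m₂ = 11, gcd = 1, so CRT applies. M = m₁·m₂ = 77
Let M₁ = M/m₁ = 11, M₂ = M/m₂ = 7
Find y₁ ≡ M₁⁻¹ (mod m₁): 11⁻¹ ≡ 2 (mod 7)
Find y₂ ≡ M₂⁻¹ (mod m₂): 7⁻¹ ≡ 8 (mod 11)
x = a₁·M₁·y₁ + a₂·M₂·y₂ = 2·11·2 + 4·7·8 = 268
Reduce mod 77: x ≡ 37
Check: 37 mod 7 = 2 ✓, 37 mod 11 = 4 ✓

x ≡ 37 (mod 77)


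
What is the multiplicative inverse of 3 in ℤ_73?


Use the extended Euclidean algorithm to write 1 = 3·s + 73·t; then s mod 73 is the inverse.
Euclidean algorithm:
  3 = 0·73 + 3
  73 = 24·3 + 1
  3 = 3·1 + 0
gcd(3,73) = 1
Back-substitution gives: 3·(-24) + 73·(1) = 1
So 3⁻¹ ≡ -24 ≡ 49 (mod 73)
Check: 3 × 49 = 147 ≡ 1 (mod 73) ✓

3⁻¹ ≡ 49 (mod 73)


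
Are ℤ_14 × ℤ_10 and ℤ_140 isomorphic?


Comparing ℤ_14 × ℤ_10 and ℤ_140:
gcd(14,10) = 2 ≠ 1. Max element order in ℤ_14×ℤ_10 is lcm(14,10) = 70 < 140, so it has no element of order 140

No, ℤ_14 × ℤ_10 ≇ ℤ_140


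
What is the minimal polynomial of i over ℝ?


i satisfies x² + 1 = 0, irreducible over ℝ

Minimal polynomial: x² + 1


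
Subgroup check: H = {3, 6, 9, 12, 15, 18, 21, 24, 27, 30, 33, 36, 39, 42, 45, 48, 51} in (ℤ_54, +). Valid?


Subgroup test for H = {3, 6, 9, 12, 15, 18, 21, 24, 27, 30, 33, 36, 39, 42, 45, 48, 51} in (ℤ_54, +):
(1) 0 ∈ H? No
(2) Closure: for all a,b ∈ H, (a+b) mod 54 ∈ H? No  [counterexample: 3 + 51 = 0 ∉ H]
(3) Inverses: for all a ∈ H, -a mod 54 ∈ H? Yes

No, H is not a subgroup of ℤ_54


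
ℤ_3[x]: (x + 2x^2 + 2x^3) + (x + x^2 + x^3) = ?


Add coefficients mod 3:
x^0: 0 + 0 = 0 (mod 3)
x^1: 1 + 1 = 2 (mod 3)
x^2: 2 + 1 = 0 (mod 3)
x^3: 2 + 1 = 0 (mod 3)
Result: 2x

f + g = 2x


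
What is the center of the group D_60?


Z(G) = {g ∈ G | gx = xg for all x ∈ G}
For even n, Z(D_n) = {e, r^(n/2)}: the 180° rotation r^30 commutes with every reflection and rotation

Z(D_60) = {e, r^30}


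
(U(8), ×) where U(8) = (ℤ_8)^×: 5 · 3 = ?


Operation: multiplication mod 8
5 · 3 = (a × b) mod 8 with a = 5, b = 3

5 · 3 = 7


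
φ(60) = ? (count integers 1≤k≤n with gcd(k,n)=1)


Factor n: 60 = 2^2 × 3 × 5
φ(n) = n · ∏(1 - 1/p) over distinct primes p | n
φ(60) = 60 · (1 - 1/2) · (1 - 1/3) · (1 - 1/5) = 16

φ(60) = 16


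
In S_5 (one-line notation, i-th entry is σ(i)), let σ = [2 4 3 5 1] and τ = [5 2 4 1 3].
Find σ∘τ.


σ∘τ: apply τ first, then σ
1 →τ 5 →σ 1
2 →τ 2 →σ 4
3 →τ 4 →σ 5
4 →τ 1 →σ 2
5 →τ 3 →σ 3

σ∘τ = [1 4 5 2 3]


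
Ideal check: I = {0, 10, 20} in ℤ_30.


Check ideal conditions for I = {0, 10, 20} in ℤ_30:
(1) I is an additive subgroup? Yes
(2) For r ∈ ℤ_30 and a ∈ I: r·a ∈ I? Yes

Yes, I is an ideal of ℤ_30


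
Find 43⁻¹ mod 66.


Use the extended Euclidean algorithm to write 1 = 43·s + 66·t; then s mod 66 is the inverse.
Euclidean algorithm:
  43 = 0·66 + 43
  66 = 1·43 + 23
  43 = 1·23 + 20
  23 = 1·20 + 3
  20 = 6·3 + 2
  3 = 1·2 + 1
  2 = 2·1 + 0
gcd(43,66) = 1
Back-substitution gives: 43·(-23) + 66·(15) = 1
So 43⁻¹ ≡ -23 ≡ 43 (mod 66)
Check: 43 × 43 = 1849 ≡ 1 (mod 66) ✓

43⁻¹ ≡ 43 (mod 66)


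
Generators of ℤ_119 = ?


g generates ℤ_n iff gcd(g,n) = 1
Prime factors of 119: 7, 17
Generators are g ∈ {1,...,118} not divisible by any of these primes.
Generators: {1, 2, 3, 4, 5, 6, 8, 9, 10, 11, 12, 13, 15, 16, 18, 19, 20, 22, 23, 24, 25, 26, 27, 29, 30, 31, 32, 33, 36, 37, 38, 39, 40, 41, 43, 44, 45, 46, 47, 48, 50, 52, 53, 54, 55, 57, 58, 59, 60, 61, 62, 64, 65, 66, 67, 69, 71, 72, 73, 74, 75, 76, 78, 79, 80, 81, 82, 83, 86, 87, 88, 89, 90, 92, 93, 94, 95, 96, 97, 99, 100, 101, 103, 104, 106, 107, 108, 109, 110, 111, 113, 114, 115, 116, 117, 118}
Number of generators = φ(119) = 96

Generators of ℤ_119 = {1, 2, 3, 4, 5, 6, 8, 9, 10, 11, 12, 13, 15, 16, 18, 19, 20, 22, 23, 24, 25, 26, 27, 29, 30, 31, 32, 33, 36, 37, 38, 39, 40, 41, 43, 44, 45, 46, 47, 48, 50, 52, 53, 54, 55, 57, 58, 59, 60, 61, 62, 64, 65, 66, 67, 69, 71, 72, 73, 74, 75, 76, 78, 79, 80, 81, 82, 83, 86, 87, 88, 89, 90, 92, 93, 94, 95, 96, 97, 99, 100, 101, 103, 104, 106, 107, 108, 109, 110, 111, 113, 114, 115, 116, 117, 118}


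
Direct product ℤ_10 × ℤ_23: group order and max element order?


|ℤ_10 × ℤ_23| = 10 × 23 = 230
Max element order = lcm(10,23) = 230
Cyclic? Yes (gcd=1)

|ℤ_10×ℤ_23| = 230, max element order = 230


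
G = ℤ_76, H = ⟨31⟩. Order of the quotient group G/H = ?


|⟨31⟩| = n / gcd(31, 76) = 76 / 1 = 76
H is normal (ℤ_76 is abelian).
|G/H| = |G| / |H| = 76 / 76 = 1

|G/H| = 1


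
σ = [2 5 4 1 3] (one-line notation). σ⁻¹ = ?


To find σ⁻¹, swap domain and range:
σ(1) = 2 → σ⁻¹(2) = 1
σ(2) = 5 → σ⁻¹(5) = 2
σ(3) = 4 → σ⁻¹(4) = 3
σ(4) = 1 → σ⁻¹(1) = 4
σ(5) = 3 → σ⁻¹(3) = 5

σ⁻¹ = [4 1 5 3 2]


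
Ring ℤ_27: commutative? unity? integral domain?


ℤ_27 is a commutative ring with unity 1; 27 = 3×9 is composite, so 3·9 ≡ 0 gives zero divisors (not an integral domain)
Commutative: Yes
Integral domain: No
Has unity: Yes

ℤ_27: Commutative=Yes, Unity=Yes


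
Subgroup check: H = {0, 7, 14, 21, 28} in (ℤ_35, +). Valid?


Subgroup test for H = {0, 7, 14, 21, 28} in (ℤ_35, +):
(1) 0 ∈ H? Yes
(2) Closure: for all a,b ∈ H, (a+b) mod 35 ∈ H? Yes
(3) Inverses: for all a ∈ H, -a mod 35 ∈ H? Yes

Yes, H is a subgroup of ℤ_35


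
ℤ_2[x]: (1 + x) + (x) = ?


Add coefficients mod 2:
x^0: 1 + 0 = 1 (mod 2)
x^1: 1 + 1 = 0 (mod 2)
Result: 1

f + g = 1


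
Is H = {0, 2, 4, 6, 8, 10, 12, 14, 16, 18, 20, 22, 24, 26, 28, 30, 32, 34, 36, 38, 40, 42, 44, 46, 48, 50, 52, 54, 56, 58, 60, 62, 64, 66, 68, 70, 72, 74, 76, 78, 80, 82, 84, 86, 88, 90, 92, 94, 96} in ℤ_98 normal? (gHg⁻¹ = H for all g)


H = {0, 2, 4, 6, 8, 10, 12, 14, 16, 18, 20, 22, 24, 26, 28, 30, 32, 34, 36, 38, 40, 42, 44, 46, 48, 50, 52, 54, 56, 58, 60, 62, 64, 66, 68, 70, 72, 74, 76, 78, 80, 82, 84, 86, 88, 90, 92, 94, 96} in ℤ_98
ℤ_98 is abelian; every subgroup of an abelian group is normal

Yes, normal subgroup


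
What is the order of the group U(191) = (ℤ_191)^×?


U(n) is the group of units mod n; |U(n)| = φ(n)
|U(191)| = φ(191) = 190

|U(191) = (ℤ_191)^×| = 190


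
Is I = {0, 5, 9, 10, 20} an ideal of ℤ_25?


Check ideal conditions for I = {0, 5, 9, 10, 20} in ℤ_25:
(1) I is an additive subgroup? No
(2) For r ∈ ℤ_25 and a ∈ I: r·a ∈ I? No  [counterexample: r=2, a=9, r·a mod 25 = 18 ∉ I]

No, I is not an ideal of ℤ_25


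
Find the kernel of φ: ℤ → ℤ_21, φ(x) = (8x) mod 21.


Kernel = preimage of identity
ker(φ) = {x ∈ ℤ : 8x ≡ 0 (mod 21)}. gcd(8,21) = 1, so 8x ≡ 0 (mod 21) ⟺ x ≡ 0 (mod 21/1 = 21). Hence ker(φ) = 21ℤ

ker(φ) = 21ℤ


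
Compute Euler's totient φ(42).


Factor n: 42 = 2 × 3 × 7
φ(n) = n · ∏(1 - 1/p) over distinct primes p | n
φ(42) = 42 · (1 - 1/2) · (1 - 1/3) · (1 - 1/7) = 12

φ(42) = 12


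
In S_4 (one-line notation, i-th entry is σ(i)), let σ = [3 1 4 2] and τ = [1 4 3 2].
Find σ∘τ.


σ∘τ: apply τ first, then σ
1 →τ 1 →σ 3
2 →τ 4 →σ 2
3 →τ 3 →σ 4
4 →τ 2 →σ 1

σ∘τ = [3 2 4 1]


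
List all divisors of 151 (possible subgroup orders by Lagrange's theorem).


Lagrange's theorem: |H| divides |G|
|G| = 151
Divisors of 151: 1, 151

Possible subgroup orders: {1, 151}


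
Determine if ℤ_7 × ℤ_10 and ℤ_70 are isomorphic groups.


Comparing ℤ_7 × ℤ_10 and ℤ_70:
gcd(7,10) = 1, so ℤ_7 × ℤ_10 ≅ ℤ_70 (CRT)

Yes, ℤ_7 × ℤ_10 ≅ ℤ_70


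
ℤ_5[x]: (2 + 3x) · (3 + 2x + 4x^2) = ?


Expand and collect like terms; reduce coefficients mod 5:
x^0: 2·3 = 6 ≡ 1 (mod 5)
x^1: 2·2 + 3·3 = 13 ≡ 3 (mod 5)
x^2: 2·4 + 3·2 = 14 ≡ 4 (mod 5)
x^3: 3·4 = 12 ≡ 2 (mod 5)
Result: 1 + 3x + 4x^2 + 2x^3

f · g = 1 + 3x + 4x^2 + 2x^3


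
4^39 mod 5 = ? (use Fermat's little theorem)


Fermat's little theorem: if p is prime and gcd(a,p)=1, then a^(p-1) ≡ 1 (mod p)
p = 5 is prime, gcd(4,5) = 1
Reduce exponent: 39 mod 4 = 3
So 4^39 ≡ 4^3 (mod 5)
4^3 mod 5 = 4

4^39 ≡ 4 (mod 5)


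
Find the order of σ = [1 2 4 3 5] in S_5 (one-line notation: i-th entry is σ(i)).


Cycle decomposition: (3 4)
Cycle lengths: 2
Order = lcm(2) = 2

ord(σ) = 2


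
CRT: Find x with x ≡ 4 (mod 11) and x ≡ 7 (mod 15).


m₁ = 11, m₂ = 15, gcd = 1, so CRT applies. M = m₁·m₂ = 165
Let M₁ = M/m₁ = 15, M₂ = M/m₂ = 11
Find y₁ ≡ M₁⁻¹ (mod m₁): 15⁻¹ ≡ 3 (mod 11)
Find y₂ ≡ M₂⁻¹ (mod m₂): 11⁻¹ ≡ 11 (mod 15)
x = a₁·M₁·y₁ + a₂·M₂·y₂ = 4·15·3 + 7·11·11 = 1027
Reduce mod 165: x ≡ 37
Check: 37 mod 11 = 4 ✓, 37 mod 15 = 7 ✓

x ≡ 37 (mod 165)


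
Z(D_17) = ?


Z(G) = {g ∈ G | gx = xg for all x ∈ G}
For odd n, Z(D_n) = {e}: no nontrivial rotation commutes with all reflections

Z(D_17) = {e}


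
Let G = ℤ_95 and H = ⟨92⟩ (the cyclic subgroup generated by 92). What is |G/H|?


|⟨92⟩| = n / gcd(92, 95) = 95 / 1 = 95
H is normal (ℤ_95 is abelian).
|G/H| = |G| / |H| = 95 / 95 = 1

|G/H| = 1


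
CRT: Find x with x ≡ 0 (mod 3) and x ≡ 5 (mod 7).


m₁ = 3, m₂ = 7, gcd = 1, so CRT applies. M = m₁·m₂ = 21
Let M₁ = M/m₁ = 7, M₂ = M/m₂ = 3
Find y₁ ≡ M₁⁻¹ (mod m₁): 7⁻¹ ≡ 1 (mod 3)
Find y₂ ≡ M₂⁻¹ (mod m₂): 3⁻¹ ≡ 5 (mod 7)
x = a₁·M₁·y₁ + a₂·M₂·y₂ = 0·7·1 + 5·3·5 = 75
Reduce mod 21: x ≡ 12
Check: 12 mod 3 = 0 ✓, 12 mod 7 = 5 ✓

x ≡ 12 (mod 21)


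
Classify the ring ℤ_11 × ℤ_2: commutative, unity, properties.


Direct product ring; commutative with unity (1,1); but (1,0)·(0,1) = (0,0) gives zero divisors, so not an integral domain
Commutative: Yes
Integral domain: No
Has unity: Yes

ℤ_11 × ℤ_2: Commutative=Yes, Unity=Yes


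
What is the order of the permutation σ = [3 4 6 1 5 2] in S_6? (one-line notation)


Cycle decomposition: (1 3 6 2 4)
Cycle lengths: 5
Order = lcm(5) = 5

ord(σ) = 5


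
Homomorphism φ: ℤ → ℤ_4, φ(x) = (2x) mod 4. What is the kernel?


Kernel = preimage of identity
ker(φ) = {x ∈ ℤ : 2x ≡ 0 (mod 4)}. gcd(2,4) = 2, so 2x ≡ 0 (mod 4) ⟺ x ≡ 0 (mod 4/2 = 2). Hence ker(φ) = 2ℤ

ker(φ) = 2ℤ


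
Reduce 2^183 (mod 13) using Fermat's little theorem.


Fermat's little theorem: if p is prime and gcd(a,p)=1, then a^(p-1) ≡ 1 (mod p)
p = 13 is prime, gcd(2,13) = 1
Reduce exponent: 183 mod 12 = 3
So 2^183 ≡ 2^3 (mod 13)
2^3 mod 13 = 8

2^183 ≡ 8 (mod 13)


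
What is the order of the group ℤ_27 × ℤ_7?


|A × B| = |A| · |B|
|ℤ_27 × ℤ_7| = 27 × 7 = 189

|ℤ_27 × ℤ_7| = 189


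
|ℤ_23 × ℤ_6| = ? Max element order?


|ℤ_23 × ℤ_6| = 23 × 6 = 138
Max element order = lcm(23,6) = 138
Cyclic? Yes (gcd=1)

|ℤ_23×ℤ_6| = 138, max element order = 138


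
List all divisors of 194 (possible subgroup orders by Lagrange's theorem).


Lagrange's theorem: |H| divides |G|
|G| = 194
Divisors of 194: 1, 2, 97, 194

Possible subgroup orders: {1, 2, 97, 194}


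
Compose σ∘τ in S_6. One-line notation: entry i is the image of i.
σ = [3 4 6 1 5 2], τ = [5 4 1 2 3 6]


σ∘τ: apply τ first, then σ
1 →τ 5 →σ 5
2 →τ 4 →σ 1
3 →τ 1 →σ 3
4 →τ 2 →σ 4
5 →τ 3 →σ 6
6 →τ 6 →σ 2

σ∘τ = [5 1 3 4 6 2]


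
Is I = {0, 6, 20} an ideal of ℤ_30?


Check ideal conditions for I = {0, 6, 20} in ℤ_30:
(1) I is an additive subgroup? No
(2) For r ∈ ℤ_30 and a ∈ I: r·a ∈ I? No  [counterexample: r=2, a=6, r·a mod 30 = 12 ∉ I]

No, I is not an ideal of ℤ_30


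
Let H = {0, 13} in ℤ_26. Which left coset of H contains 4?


4 + H = {4 + h (mod 26) : h ∈ H}
4+0=4, 4+13=17

4 + H = {4, 17}


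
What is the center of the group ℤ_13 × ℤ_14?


Z(G) = {g ∈ G | gx = xg for all x ∈ G}
Direct product of abelian groups is abelian, so Z(G) = G

Z(ℤ_13 × ℤ_14) = ℤ_13 × ℤ_14


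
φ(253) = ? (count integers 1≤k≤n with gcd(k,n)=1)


Factor n: 253 = 11 × 23
φ(n) = n · ∏(1 - 1/p) over distinct primes p | n
φ(253) = 253 · (1 - 1/11) · (1 - 1/23) = 220

φ(253) = 220


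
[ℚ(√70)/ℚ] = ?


√70 has minimal polynomial x² - 70 (irreducible over ℚ since 70 is squarefree)

[ℚ(√70)/ℚ] = 2


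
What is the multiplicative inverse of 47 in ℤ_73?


Use the extended Euclidean algorithm to write 1 = 47·s + 73·t; then s mod 73 is the inverse.
Euclidean algorithm:
  47 = 0·73 + 47
  73 = 1·47 + 26
  47 = 1·26 + 21
  26 = 1·21 + 5
  21 = 4·5 + 1
  5 = 5·1 + 0
gcd(47,73) = 1
Back-substitution gives: 47·(14) + 73·(-9) = 1
So 47⁻¹ ≡ 14 ≡ 14 (mod 73)
Check: 47 × 14 = 658 ≡ 1 (mod 73) ✓

47⁻¹ ≡ 14 (mod 73)


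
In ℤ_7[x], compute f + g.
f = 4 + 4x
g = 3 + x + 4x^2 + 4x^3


Add coefficients mod 7:
x^0: 4 + 3 = 0 (mod 7)
x^1: 4 + 1 = 5 (mod 7)
x^2: 0 + 4 = 4 (mod 7)
x^3: 0 + 4 = 4 (mod 7)
Result: 5x + 4x^2 + 4x^3

f + g = 5x + 4x^2 + 4x^3


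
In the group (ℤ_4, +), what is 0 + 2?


Operation: addition mod 4
0 + 2 = (a + b) mod 4 with a = 0, b = 2

0 + 2 = 2


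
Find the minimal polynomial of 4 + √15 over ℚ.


Let α = 4 + √15. Then α - 4 = √15, so (α - 4)² = 15, giving α² - 8α + 1 = 0. Degree 2 and α ∉ ℚ, so this is the minimal polynomial.

Minimal polynomial: x² - 8x + 1


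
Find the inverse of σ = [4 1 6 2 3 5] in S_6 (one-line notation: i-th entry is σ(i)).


To find σ⁻¹, swap domain and range:
σ(1) = 4 → σ⁻¹(4) = 1
σ(2) = 1 → σ⁻¹(1) = 2
σ(3) = 6 → σ⁻¹(6) = 3
σ(4) = 2 → σ⁻¹(2) = 4
σ(5) = 3 → σ⁻¹(3) = 5
σ(6) = 5 → σ⁻¹(5) = 6

σ⁻¹ = [2 4 5 1 6 3]


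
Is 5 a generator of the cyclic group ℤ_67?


g generates ℤ_n iff gcd(g, n) = 1
gcd(5, 67) = 1
Since gcd = 1, 5 is a generator.

Yes, 5 generates ℤ_67


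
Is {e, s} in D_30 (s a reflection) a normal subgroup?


H = {e, s} in D_30 (s a reflection)
r·s·r⁻¹ = sr⁻² ≠ s for n ≥ 3, so {e, s} is not closed under conjugation

No, not a normal subgroup


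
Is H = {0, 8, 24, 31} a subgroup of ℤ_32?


Subgroup test for H = {0, 8, 24, 31} in (ℤ_32, +):
(1) 0 ∈ H? Yes
(2) Closure: for all a,b ∈ H, (a+b) mod 32 ∈ H? No  [counterexample: 8 + 8 = 16 ∉ H]
(3) Inverses: for all a ∈ H, -a mod 32 ∈ H? No

No, H is not a subgroup of ℤ_32


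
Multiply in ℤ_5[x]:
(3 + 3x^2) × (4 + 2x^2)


Expand and collect like terms; reduce coefficients mod 5:
x^0: 3·4 = 12 ≡ 2 (mod 5)
x^1: 3·0 + 0·4 = 0 ≡ 0 (mod 5)
x^2: 3·2 + 0·0 + 3·4 = 18 ≡ 3 (mod 5)
x^3: 0·2 + 3·0 = 0 ≡ 0 (mod 5)
x^4: 3·2 = 6 ≡ 1 (mod 5)
Result: 2 + 3x^2 + x^4

f · g = 2 + 3x^2 + x^4


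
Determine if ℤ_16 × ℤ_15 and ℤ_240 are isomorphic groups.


Comparing ℤ_16 × ℤ_15 and ℤ_240:
gcd(16,15) = 1, so ℤ_16 × ℤ_15 ≅ ℤ_240 (CRT)

Yes, ℤ_16 × ℤ_15 ≅ ℤ_240


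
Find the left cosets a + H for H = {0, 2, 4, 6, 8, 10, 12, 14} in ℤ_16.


H = {0, 2, 4, 6, 8, 10, 12, 14}, |H| = 8
Number of cosets = |G|/|H| = 16/8 = 2
0 + H = {0, 2, 4, 6, 8, 10, 12, 14}
1 + H = {1, 3, 5, 7, 9, 11, 13, 15}

Cosets: 0+H={0,2,4,6,8,10,12,14}; 1+H={1,3,5,7,9,11,13,15}


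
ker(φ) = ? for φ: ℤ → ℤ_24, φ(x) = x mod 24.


Kernel = preimage of identity
ker(φ) = {x ∈ ℤ : x ≡ 0 (mod 24)} = 24ℤ = {0, ±24, ±48, ...}

ker(φ) = 24ℤ


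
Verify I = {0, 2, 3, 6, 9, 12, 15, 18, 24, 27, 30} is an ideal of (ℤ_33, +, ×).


Check ideal conditions for I = {0, 2, 3, 6, 9, 12, 15, 18, 24, 27, 30} in ℤ_33:
(1) I is an additive subgroup? No
(2) For r ∈ ℤ_33 and a ∈ I: r·a ∈ I? No  [counterexample: r=2, a=2, r·a mod 33 = 4 ∉ I]

No, I is not an ideal of ℤ_33


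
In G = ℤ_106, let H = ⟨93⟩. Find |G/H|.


|⟨93⟩| = n / gcd(93, 106) = 106 / 1 = 106
H is normal (ℤ_106 is abelian).
|G/H| = |G| / |H| = 106 / 106 = 1

|G/H| = 1


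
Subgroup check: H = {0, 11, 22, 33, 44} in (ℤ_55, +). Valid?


Subgroup test for H = {0, 11, 22, 33, 44} in (ℤ_55, +):
(1) 0 ∈ H? Yes
(2) Closure: for all a,b ∈ H, (a+b) mod 55 ∈ H? Yes
(3) Inverses: for all a ∈ H, -a mod 55 ∈ H? Yes

Yes, H is a subgroup of ℤ_55


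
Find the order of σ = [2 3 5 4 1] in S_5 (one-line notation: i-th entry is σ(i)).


Cycle decomposition: (1 2 3 5)
Cycle lengths: 4
Order = lcm(4) = 4

ord(σ) = 4


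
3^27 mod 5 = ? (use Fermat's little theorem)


Fermat's little theorem: if p is prime and gcd(a,p)=1, then a^(p-1) ≡ 1 (mod p)
p = 5 is prime, gcd(3,5) = 1
Reduce exponent: 27 mod 4 = 3
So 3^27 ≡ 3^3 (mod 5)
3^3 mod 5 = 2

3^27 ≡ 2 (mod 5)


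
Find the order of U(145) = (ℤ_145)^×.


U(n) is the group of units mod n; |U(n)| = φ(n)
|U(145)| = φ(145) = 112

|U(145) = (ℤ_145)^×| = 112


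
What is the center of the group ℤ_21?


Z(G) = {g ∈ G | gx = xg for all x ∈ G}
ℤ_21 is abelian, so Z(G) = G

Z(ℤ_21) = ℤ_21


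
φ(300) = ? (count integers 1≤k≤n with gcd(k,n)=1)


Factor n: 300 = 2^2 × 3 × 5^2
φ(n) = n · ∏(1 - 1/p) over distinct primes p | n
φ(300) = 300 · (1 - 1/2) · (1 - 1/3) · (1 - 1/5) = 80

φ(300) = 80


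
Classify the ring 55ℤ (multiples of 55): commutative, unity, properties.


55ℤ is a commutative ring under +,× but has no multiplicative identity (1 ∉ 55ℤ); it has no zero divisors, but without unity it is not an integral domain
Commutative: Yes
Integral domain: No
Has unity: No

55ℤ (multiples of 55): Commutative=Yes, Unity=No


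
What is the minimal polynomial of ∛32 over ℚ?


∛32 satisfies x³ - 32 = 0, irreducible over ℚ (no rational root; 32 is not a perfect cube)

Minimal polynomial: x³ - 32


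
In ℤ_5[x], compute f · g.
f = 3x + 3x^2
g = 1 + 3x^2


Expand and collect like terms; reduce coefficients mod 5:
x^0: 0·1 = 0 ≡ 0 (mod 5)
x^1: 0·0 + 3·1 = 3 ≡ 3 (mod 5)
x^2: 0·3 + 3·0 + 3·1 = 3 ≡ 3 (mod 5)
x^3: 3·3 + 3·0 = 9 ≡ 4 (mod 5)
x^4: 3·3 = 9 ≡ 4 (mod 5)
Result: 3x + 3x^2 + 4x^3 + 4x^4

f · g = 3x + 3x^2 + 4x^3 + 4x^4


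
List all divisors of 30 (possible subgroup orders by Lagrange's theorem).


Lagrange's theorem: |H| divides |G|
|G| = 30
Divisors of 30: 1, 2, 3, 5, 6, 10, 15, 30

Possible subgroup orders: {1, 2, 3, 5, 6, 10, 15, 30}


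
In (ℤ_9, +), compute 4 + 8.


Operation: addition mod 9
4 + 8 = (a + b) mod 9 with a = 4, b = 8

4 + 8 = 3


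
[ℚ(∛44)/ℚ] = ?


∛44 has minimal polynomial x³ - 44 (irreducible over ℚ since 44 is not a perfect cube)

[ℚ(∛44)/ℚ] = 3


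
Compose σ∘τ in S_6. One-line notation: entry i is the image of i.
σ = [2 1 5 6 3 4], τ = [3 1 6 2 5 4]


σ∘τ: apply τ first, then σ
1 →τ 3 →σ 5
2 →τ 1 →σ 2
3 →τ 6 →σ 4
4 →τ 2 →σ 1
5 →τ 5 →σ 3
6 →τ 4 →σ 6

σ∘τ = [5 2 4 1 3 6]


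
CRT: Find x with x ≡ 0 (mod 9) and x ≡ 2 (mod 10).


m₁ = 9, m₂ = 10, gcd = 1, so CRT applies. M = m₁·m₂ = 90
Let M₁ = M/m₁ = 10, M₂ = M/m₂ = 9
Find y₁ ≡ M₁⁻¹ (mod m₁): 10⁻¹ ≡ 1 (mod 9)
Find y₂ ≡ M₂⁻¹ (mod m₂): 9⁻¹ ≡ 9 (mod 10)
x = a₁·M₁·y₁ + a₂·M₂·y₂ = 0·10·1 + 2·9·9 = 162
Reduce mod 90: x ≡ 72
Check: 72 mod 9 = 0 ✓, 72 mod 10 = 2 ✓

x ≡ 72 (mod 90)


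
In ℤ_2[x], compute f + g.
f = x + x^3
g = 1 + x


Add coefficients mod 2:
x^0: 0 + 1 = 1 (mod 2)
x^1: 1 + 1 = 0 (mod 2)
x^2: 0 + 0 = 0 (mod 2)
x^3: 1 + 0 = 1 (mod 2)
Result: 1 + x^3

f + g = 1 + x^3


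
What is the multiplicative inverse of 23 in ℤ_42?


Use the extended Euclidean algorithm to write 1 = 23·s + 42·t; then s mod 42 is the inverse.
Euclidean algorithm:
  23 = 0·42 + 23
  42 = 1·23 + 19
  23 = 1·19 + 4
  19 = 4·4 + 3
  4 = 1·3 + 1
  3 = 3·1 + 0
gcd(23,42) = 1
Back-substitution gives: 23·(11) + 42·(-6) = 1
So 23⁻¹ ≡ 11 ≡ 11 (mod 42)
Check: 23 × 11 = 253 ≡ 1 (mod 42) ✓

23⁻¹ ≡ 11 (mod 42)


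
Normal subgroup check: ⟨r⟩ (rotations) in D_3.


H = ⟨r⟩ (rotations) in D_3
The rotation subgroup ⟨r⟩ has index 2 in D_3, so it is normal

Yes, normal subgroup


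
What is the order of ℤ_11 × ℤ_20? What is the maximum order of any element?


|ℤ_11 × ℤ_20| = 11 × 20 = 220
Max element order = lcm(11,20) = 220
Cyclic? Yes (gcd=1)

|ℤ_11×ℤ_20| = 220, max element order = 220


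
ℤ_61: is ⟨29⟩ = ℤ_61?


g generates ℤ_n iff gcd(g, n) = 1
gcd(29, 61) = 1
Since gcd = 1, 29 is a generator.

Yes, 29 generates ℤ_61


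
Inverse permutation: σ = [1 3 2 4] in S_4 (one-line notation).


To find σ⁻¹, swap domain and range:
σ(1) = 1 → σ⁻¹(1) = 1
σ(2) = 3 → σ⁻¹(3) = 2
σ(3) = 2 → σ⁻¹(2) = 3
σ(4) = 4 → σ⁻¹(4) = 4

σ⁻¹ = [1 3 2 4]


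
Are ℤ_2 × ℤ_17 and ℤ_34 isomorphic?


Comparing ℤ_2 × ℤ_17 and ℤ_34:
gcd(2,17) = 1, so ℤ_2 × ℤ_17 ≅ ℤ_34 (CRT)

Yes, ℤ_2 × ℤ_17 ≅ ℤ_34


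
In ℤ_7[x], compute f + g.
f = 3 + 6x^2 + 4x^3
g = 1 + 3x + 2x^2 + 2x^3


Add coefficients mod 7:
x^0: 3 + 1 = 4 (mod 7)
x^1: 0 + 3 = 3 (mod 7)
x^2: 6 + 2 = 1 (mod 7)
x^3: 4 + 2 = 6 (mod 7)
Result: 4 + 3x + x^2 + 6x^3

f + g = 4 + 3x + x^2 + 6x^3


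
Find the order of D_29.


|D_n| = 2n (n rotations and n reflections)
|D_29| = 2×29 = 58

|D_29| = 58


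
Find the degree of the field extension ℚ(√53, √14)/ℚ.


[ℚ(√53,√14):ℚ] = [ℚ(√53,√14):ℚ(√53)]·[ℚ(√53):ℚ] = 2·2 = 4

[ℚ(√53, √14)/ℚ] = 4


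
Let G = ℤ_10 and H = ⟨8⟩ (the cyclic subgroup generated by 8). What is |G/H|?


|⟨8⟩| = n / gcd(8, 10) = 10 / 2 = 5
H is normal (ℤ_10 is abelian).
|G/H| = |G| / |H| = 10 / 5 = 2

|G/H| = 2


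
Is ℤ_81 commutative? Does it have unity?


ℤ_81 is a commutative ring with unity 1; 81 = 3×27 is composite, so 3·27 ≡ 0 gives zero divisors (not an integral domain)
Commutative: Yes
Integral domain: No
Has unity: Yes

ℤ_81: Commutative=Yes, Unity=Yes


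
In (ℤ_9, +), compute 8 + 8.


Operation: addition mod 9
8 + 8 = (a + b) mod 9 with a = 8, b = 8

8 + 8 = 7


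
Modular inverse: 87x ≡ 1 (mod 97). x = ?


Use the extended Euclidean algorithm to write 1 = 87·s + 97·t; then s mod 97 is the inverse.
Euclidean algorithm:
  87 = 0·97 + 87
  97 = 1·87 + 10
  87 = 8·10 + 7
  10 = 1·7 + 3
  7 = 2·3 + 1
  3 = 3·1 + 0
gcd(87,97) = 1
Back-substitution gives: 87·(29) + 97·(-26) = 1
So 87⁻¹ ≡ 29 ≡ 29 (mod 97)
Check: 87 × 29 = 2523 ≡ 1 (mod 97) ✓

87⁻¹ ≡ 29 (mod 97)


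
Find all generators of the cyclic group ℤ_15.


g generates ℤ_n iff gcd(g,n) = 1
Checking each g ∈ {1,...,14}:
gcd(1,15) = 1
gcd(2,15) = 1
gcd(3,15) = 3
gcd(4,15) = 1
gcd(5,15) = 5
gcd(6,15) = 3
gcd(7,15) = 1
gcd(8,15) = 1
gcd(9,15) = 3
gcd(10,15) = 5
gcd(11,15) = 1
gcd(12,15) = 3
gcd(13,15) = 1
gcd(14,15) = 1
Generators: {1, 2, 4, 7, 8, 11, 13, 14}
Number of generators = φ(15) = 8

Generators of ℤ_15 = {1, 2, 4, 7, 8, 11, 13, 14}


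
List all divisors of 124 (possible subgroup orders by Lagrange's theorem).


Lagrange's theorem: |H| divides |G|
|G| = 124
Divisors of 124: 1, 2, 4, 31, 62, 124

Possible subgroup orders: {1, 2, 4, 31, 62, 124}


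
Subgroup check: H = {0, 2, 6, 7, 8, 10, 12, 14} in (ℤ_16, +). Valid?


Subgroup test for H = {0, 2, 6, 7, 8, 10, 12, 14} in (ℤ_16, +):
(1) 0 ∈ H? Yes
(2) Closure: for all a,b ∈ H, (a+b) mod 16 ∈ H? No  [counterexample: 2 + 2 = 4 ∉ H]
(3) Inverses: for all a ∈ H, -a mod 16 ∈ H? No

No, H is not a subgroup of ℤ_16


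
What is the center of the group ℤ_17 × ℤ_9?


Z(G) = {g ∈ G | gx = xg for all x ∈ G}
Direct product of abelian groups is abelian, so Z(G) = G

Z(ℤ_17 × ℤ_9) = ℤ_17 × ℤ_9


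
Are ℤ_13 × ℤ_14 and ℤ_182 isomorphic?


Comparing ℤ_13 × ℤ_14 and ℤ_182:
gcd(13,14) = 1, so ℤ_13 × ℤ_14 ≅ ℤ_182 (CRT)

Yes, ℤ_13 × ℤ_14 ≅ ℤ_182


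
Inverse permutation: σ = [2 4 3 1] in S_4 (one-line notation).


To find σ⁻¹, swap domain and range:
σ(1) = 2 → σ⁻¹(2) = 1
σ(2) = 4 → σ⁻¹(4) = 2
σ(3) = 3 → σ⁻¹(3) = 3
σ(4) = 1 → σ⁻¹(1) = 4

σ⁻¹ = [4 1 3 2]


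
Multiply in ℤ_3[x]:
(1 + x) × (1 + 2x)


Expand and collect like terms; reduce coefficients mod 3:
x^0: 1·1 = 1 ≡ 1 (mod 3)
x^1: 1·2 + 1·1 = 3 ≡ 0 (mod 3)
x^2: 1·2 = 2 ≡ 2 (mod 3)
Result: 1 + 2x^2

f · g = 1 + 2x^2


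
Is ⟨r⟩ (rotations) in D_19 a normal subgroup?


H = ⟨r⟩ (rotations) in D_19
The rotation subgroup ⟨r⟩ has index 2 in D_19, so it is normal

Yes, normal subgroup


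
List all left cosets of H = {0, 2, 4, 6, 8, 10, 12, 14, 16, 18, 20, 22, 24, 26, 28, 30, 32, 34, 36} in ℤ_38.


H = {0, 2, 4, 6, 8, 10, 12, 14, 16, 18, 20, 22, 24, 26, 28, 30, 32, 34, 36}, |H| = 19
Number of cosets = |G|/|H| = 38/19 = 2
0 + H = {0, 2, 4, 6, 8, 10, 12, 14, 16, 18, 20, 22, 24, 26, 28, 30, 32, 34, 36}
1 + H = {1, 3, 5, 7, 9, 11, 13, 15, 17, 19, 21, 23, 25, 27, 29, 31, 33, 35, 37}

Cosets: 0+H={0,2,4,6,8,10,12,14,16,18,20,22,24,26,28,30,32,34,36}; 1+H={1,3,5,7,9,11,13,15,17,19,21,23,25,27,29,31,33,35,37}


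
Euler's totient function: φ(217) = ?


Factor n: 217 = 7 × 31
φ(n) = n · ∏(1 - 1/p) over distinct primes p | n
φ(217) = 217 · (1 - 1/7) · (1 - 1/31) = 180

φ(217) = 180


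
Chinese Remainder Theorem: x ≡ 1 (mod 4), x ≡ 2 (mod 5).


m₁ = 4, m₂ = 5, gcd = 1, so CRT applies. M = m₁·m₂ = 20
Let M₁ = M/m₁ = 5, M₂ = M/m₂ = 4
Find y₁ ≡ M₁⁻¹ (mod m₁): 5⁻¹ ≡ 1 (mod 4)
Find y₂ ≡ M₂⁻¹ (mod m₂): 4⁻¹ ≡ 4 (mod 5)
x = a₁·M₁·y₁ + a₂·M₂·y₂ = 1·5·1 + 2·4·4 = 37
Reduce mod 20: x ≡ 17
Check: 17 mod 4 = 1 ✓, 17 mod 5 = 2 ✓

x ≡ 17 (mod 20)


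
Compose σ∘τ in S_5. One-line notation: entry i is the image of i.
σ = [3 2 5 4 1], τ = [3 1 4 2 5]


σ∘τ: apply τ first, then σ
1 →τ 3 →σ 5
2 →τ 1 →σ 3
3 →τ 4 →σ 4
4 →τ 2 →σ 2
5 →τ 5 →σ 1

σ∘τ = [5 3 4 2 1]


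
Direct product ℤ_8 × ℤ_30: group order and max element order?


|ℤ_8 × ℤ_30| = 8 × 30 = 240
Max element order = lcm(8,30) = 120
Cyclic? No (gcd=2)

|ℤ_8×ℤ_30| = 240, max element order = 120


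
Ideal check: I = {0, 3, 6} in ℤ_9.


Check ideal conditions for I = {0, 3, 6} in ℤ_9:
(1) I is an additive subgroup? Yes
(2) For r ∈ ℤ_9 and a ∈ I: r·a ∈ I? Yes

Yes, I is an ideal of ℤ_9


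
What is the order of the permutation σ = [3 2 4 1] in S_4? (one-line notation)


Cycle decomposition: (1 3 4)
Cycle lengths: 3
Order = lcm(3) = 3

ord(σ) = 3


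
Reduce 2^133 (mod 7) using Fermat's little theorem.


Fermat's little theorem: if p is prime and gcd(a,p)=1, then a^(p-1) ≡ 1 (mod p)
p = 7 is prime, gcd(2,7) = 1
Reduce exponent: 133 mod 6 = 1
So 2^133 ≡ 2^1 (mod 7)
2^1 mod 7 = 2

2^133 ≡ 2 (mod 7)


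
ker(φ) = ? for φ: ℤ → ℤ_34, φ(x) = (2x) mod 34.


Kernel = preimage of identity
ker(φ) = {x ∈ ℤ : 2x ≡ 0 (mod 34)}. gcd(2,34) = 2, so 2x ≡ 0 (mod 34) ⟺ x ≡ 0 (mod 34/2 = 17). Hence ker(φ) = 17ℤ

ker(φ) = 17ℤ


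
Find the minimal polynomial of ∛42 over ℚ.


∛42 satisfies x³ - 42 = 0, irreducible over ℚ (no rational root; 42 is not a perfect cube)

Minimal polynomial: x³ - 42


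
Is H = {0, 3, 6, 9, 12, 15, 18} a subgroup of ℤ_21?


Subgroup test for H = {0, 3, 6, 9, 12, 15, 18} in (ℤ_21, +):
(1) 0 ∈ H? Yes
(2) Closure: for all a,b ∈ H, (a+b) mod 21 ∈ H? Yes
(3) Inverses: for all a ∈ H, -a mod 21 ∈ H? Yes

Yes, H is a subgroup of ℤ_21


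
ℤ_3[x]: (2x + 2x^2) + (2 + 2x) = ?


Add coefficients mod 3:
x^0: 0 + 2 = 2 (mod 3)
x^1: 2 + 2 = 1 (mod 3)
x^2: 2 + 0 = 2 (mod 3)
Result: 2 + x + 2x^2

f + g = 2 + x + 2x^2


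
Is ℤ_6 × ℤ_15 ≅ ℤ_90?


Comparing ℤ_6 × ℤ_15 and ℤ_90:
gcd(6,15) = 3 ≠ 1. Max element order in ℤ_6×ℤ_15 is lcm(6,15) = 30 < 90, so it has no element of order 90

No, ℤ_6 × ℤ_15 ≇ ℤ_90


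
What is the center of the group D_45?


Z(G) = {g ∈ G | gx = xg for all x ∈ G}
For odd n, Z(D_n) = {e}: no nontrivial rotation commutes with all reflections

Z(D_45) = {e}


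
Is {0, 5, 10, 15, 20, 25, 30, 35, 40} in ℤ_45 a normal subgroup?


H = {0, 5, 10, 15, 20, 25, 30, 35, 40} in ℤ_45
ℤ_45 is abelian; every subgroup of an abelian group is normal

Yes, normal subgroup


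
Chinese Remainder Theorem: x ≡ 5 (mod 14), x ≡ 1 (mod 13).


m₁ = 14, m₂ = 13, gcd = 1, so CRT applies. M = m₁·m₂ = 182
Let M₁ = M/m₁ = 13, M₂ = M/m₂ = 14
Find y₁ ≡ M₁⁻¹ (mod m₁): 13⁻¹ ≡ 13 (mod 14)
Find y₂ ≡ M₂⁻¹ (mod m₂): 14⁻¹ ≡ 1 (mod 13)
x = a₁·M₁·y₁ + a₂·M₂·y₂ = 5·13·13 + 1·14·1 = 859
Reduce mod 182: x ≡ 131
Check: 131 mod 14 = 5 ✓, 131 mod 13 = 1 ✓

x ≡ 131 (mod 182)


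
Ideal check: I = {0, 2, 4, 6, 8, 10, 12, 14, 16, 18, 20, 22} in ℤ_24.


Check ideal conditions for I = {0, 2, 4, 6, 8, 10, 12, 14, 16, 18, 20, 22} in ℤ_24:
(1) I is an additive subgroup? Yes
(2) For r ∈ ℤ_24 and a ∈ I: r·a ∈ I? Yes

Yes, I is an ideal of ℤ_24


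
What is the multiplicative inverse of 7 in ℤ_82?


Use the extended Euclidean algorithm to write 1 = 7·s + 82·t; then s mod 82 is the inverse.
Euclidean algorithm:
  7 = 0·82 + 7
  82 = 11·7 + 5
  7 = 1·5 + 2
  5 = 2·2 + 1
  2 = 2·1 + 0
gcd(7,82) = 1
Back-substitution gives: 7·(-35) + 82·(3) = 1
So 7⁻¹ ≡ -35 ≡ 47 (mod 82)
Check: 7 × 47 = 329 ≡ 1 (mod 82) ✓

7⁻¹ ≡ 47 (mod 82)


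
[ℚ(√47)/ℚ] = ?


√47 has minimal polynomial x² - 47 (irreducible over ℚ since 47 is squarefree)

[ℚ(√47)/ℚ] = 2


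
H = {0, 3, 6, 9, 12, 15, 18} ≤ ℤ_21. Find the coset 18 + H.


18 + H = {18 + h (mod 21) : h ∈ H}
18+0=18, 18+3=0, 18+6=3, 18+9=6, 18+12=9, 18+15=12, 18+18=15
18 + H = {0, 3, 6, 9, 12, 15, 18} = 0 + H

18 + H = {0, 3, 6, 9, 12, 15, 18}


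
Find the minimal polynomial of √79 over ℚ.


√79 satisfies x² - 79 = 0, irreducible over ℚ since 79 is squarefree

Minimal polynomial: x² - 79


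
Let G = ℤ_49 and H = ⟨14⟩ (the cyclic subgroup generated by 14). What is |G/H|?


|⟨14⟩| = n / gcd(14, 49) = 49 / 7 = 7
H is normal (ℤ_49 is abelian).
|G/H| = |G| / |H| = 49 / 7 = 7

|G/H| = 7


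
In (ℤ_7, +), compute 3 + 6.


Operation: addition mod 7
3 + 6 = (a + b) mod 7 with a = 3, b = 6

3 + 6 = 2


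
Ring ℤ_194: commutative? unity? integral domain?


ℤ_194 is a commutative ring with unity 1; 194 = 2×97 is composite, so 2·97 ≡ 0 gives zero divisors (not an integral domain)
Commutative: Yes
Integral domain: No
Has unity: Yes

ℤ_194: Commutative=Yes, Unity=Yes


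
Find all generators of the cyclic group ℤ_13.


g generates ℤ_n iff gcd(g,n) = 1
Checking each g ∈ {1,...,12}:
gcd(1,13) = 1
gcd(2,13) = 1
gcd(3,13) = 1
gcd(4,13) = 1
gcd(5,13) = 1
gcd(6,13) = 1
gcd(7,13) = 1
gcd(8,13) = 1
gcd(9,13) = 1
gcd(10,13) = 1
gcd(11,13) = 1
gcd(12,13) = 1
Generators: {1, 2, 3, 4, 5, 6, 7, 8, 9, 10, 11, 12}
Number of generators = φ(13) = 12

Generators of ℤ_13 = {1, 2, 3, 4, 5, 6, 7, 8, 9, 10, 11, 12}


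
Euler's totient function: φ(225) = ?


Factor n: 225 = 3^2 × 5^2
φ(n) = n · ∏(1 - 1/p) over distinct primes p | n
φ(225) = 225 · (1 - 1/3) · (1 - 1/5) = 120

φ(225) = 120


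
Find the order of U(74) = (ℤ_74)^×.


U(n) is the group of units mod n; |U(n)| = φ(n)
|U(74)| = φ(74) = 36

|U(74) = (ℤ_74)^×| = 36


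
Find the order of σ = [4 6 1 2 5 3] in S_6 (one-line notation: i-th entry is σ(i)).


Cycle decomposition: (1 4 2 6 3)
Cycle lengths: 5
Order = lcm(5) = 5

ord(σ) = 5


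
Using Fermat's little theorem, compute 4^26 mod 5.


Fermat's little theorem: if p is prime and gcd(a,p)=1, then a^(p-1) ≡ 1 (mod p)
p = 5 is prime, gcd(4,5) = 1
Reduce exponent: 26 mod 4 = 2
So 4^26 ≡ 4^2 (mod 5)
4^2 mod 5 = 1

4^26 ≡ 1 (mod 5)


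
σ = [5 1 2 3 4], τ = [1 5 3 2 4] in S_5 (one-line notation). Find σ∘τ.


σ∘τ: apply τ first, then σ
1 →τ 1 →σ 5
2 →τ 5 →σ 4
3 →τ 3 →σ 2
4 →τ 2 →σ 1
5 →τ 4 →σ 3

σ∘τ = [5 4 2 1 3]


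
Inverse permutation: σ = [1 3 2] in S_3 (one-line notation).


To find σ⁻¹, swap domain and range:
σ(1) = 1 → σ⁻¹(1) = 1
σ(2) = 3 → σ⁻¹(3) = 2
σ(3) = 2 → σ⁻¹(2) = 3

σ⁻¹ = [1 3 2]


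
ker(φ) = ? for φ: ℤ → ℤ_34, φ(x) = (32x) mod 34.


Kernel = preimage of identity
ker(φ) = {x ∈ ℤ : 32x ≡ 0 (mod 34)}. gcd(32,34) = 2, so 32x ≡ 0 (mod 34) ⟺ x ≡ 0 (mod 34/2 = 17). Hence ker(φ) = 17ℤ

ker(φ) = 17ℤ


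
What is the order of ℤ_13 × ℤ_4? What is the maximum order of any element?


|ℤ_13 × ℤ_4| = 13 × 4 = 52
Max element order = lcm(13,4) = 52
Cyclic? Yes (gcd=1)

|ℤ_13×ℤ_4| = 52, max element order = 52


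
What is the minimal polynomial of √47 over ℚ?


√47 satisfies x² - 47 = 0, irreducible over ℚ since 47 is squarefree

Minimal polynomial: x² - 47


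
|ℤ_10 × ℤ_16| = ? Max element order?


|ℤ_10 × ℤ_16| = 10 × 16 = 160
Max element order = lcm(10,16) = 80
Cyclic? No (gcd=2)

|ℤ_10×ℤ_16| = 160, max element order = 80


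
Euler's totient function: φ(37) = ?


Factor n: 37 = 37
φ(n) = n · ∏(1 - 1/p) over distinct primes p | n
φ(37) = 37 · (1 - 1/37) = 36

φ(37) = 36


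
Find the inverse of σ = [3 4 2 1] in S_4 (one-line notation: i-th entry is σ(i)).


To find σ⁻¹, swap domain and range:
σ(1) = 3 → σ⁻¹(3) = 1
σ(2) = 4 → σ⁻¹(4) = 2
σ(3) = 2 → σ⁻¹(2) = 3
σ(4) = 1 → σ⁻¹(1) = 4

σ⁻¹ = [4 3 1 2]


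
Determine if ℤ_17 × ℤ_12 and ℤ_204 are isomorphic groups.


Comparing ℤ_17 × ℤ_12 and ℤ_204:
gcd(17,12) = 1, so ℤ_17 × ℤ_12 ≅ ℤ_204 (CRT)

Yes, ℤ_17 × ℤ_12 ≅ ℤ_204


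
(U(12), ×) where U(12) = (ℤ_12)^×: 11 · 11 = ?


Operation: multiplication mod 12
11 · 11 = (a × b) mod 12 with a = 11, b = 11

11 · 11 = 1


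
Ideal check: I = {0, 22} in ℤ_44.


Check ideal conditions for I = {0, 22} in ℤ_44:
(1) I is an additive subgroup? Yes
(2) For r ∈ ℤ_44 and a ∈ I: r·a ∈ I? Yes

Yes, I is an ideal of ℤ_44


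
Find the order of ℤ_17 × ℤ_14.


|A × B| = |A| · |B|
|ℤ_17 × ℤ_14| = 17 × 14 = 238

|ℤ_17 × ℤ_14| = 238


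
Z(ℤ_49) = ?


Z(G) = {g ∈ G | gx = xg for all x ∈ G}
ℤ_49 is abelian, so Z(G) = G

Z(ℤ_49) = ℤ_49


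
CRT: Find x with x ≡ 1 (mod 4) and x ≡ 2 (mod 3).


m₁ = 4, m₂ = 3, gcd = 1, so CRT applies. M = m₁·m₂ = 12
Let M₁ = M/m₁ = 3, M₂ = M/m₂ = 4
Find y₁ ≡ M₁⁻¹ (mod m₁): 3⁻¹ ≡ 3 (mod 4)
Find y₂ ≡ M₂⁻¹ (mod m₂): 4⁻¹ ≡ 1 (mod 3)
x = a₁·M₁·y₁ + a₂·M₂·y₂ = 1·3·3 + 2·4·1 = 17
Reduce mod 12: x ≡ 5
Check: 5 mod 4 = 1 ✓, 5 mod 3 = 2 ✓

x ≡ 5 (mod 12)


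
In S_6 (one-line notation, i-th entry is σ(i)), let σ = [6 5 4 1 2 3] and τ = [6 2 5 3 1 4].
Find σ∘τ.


σ∘τ: apply τ first, then σ
1 →τ 6 →σ 3
2 →τ 2 →σ 5
3 →τ 5 →σ 2
4 →τ 3 →σ 4
5 →τ 1 →σ 6
6 →τ 4 →σ 1

σ∘τ = [3 5 2 4 6 1]
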